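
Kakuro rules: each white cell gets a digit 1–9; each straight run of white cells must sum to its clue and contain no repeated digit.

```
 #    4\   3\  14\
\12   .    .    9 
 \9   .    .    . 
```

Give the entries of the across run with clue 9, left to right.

4 in 2 cells must be {1,3}; 3 in 2 cells must be {1,2}.
Given what's placed, R1C1 must be 1 to fit the 12 across and 4 down.
R1C2 = 12 − 10 = 2 completes the 12 across.
R2C1 = 4 − 1 = 3 completes the 4 down.
R2C2 = 3 − 2 = 1 completes the 3 down.
R2C3 = 9 − 4 = 5 completes the 9 across.

3, 1, 5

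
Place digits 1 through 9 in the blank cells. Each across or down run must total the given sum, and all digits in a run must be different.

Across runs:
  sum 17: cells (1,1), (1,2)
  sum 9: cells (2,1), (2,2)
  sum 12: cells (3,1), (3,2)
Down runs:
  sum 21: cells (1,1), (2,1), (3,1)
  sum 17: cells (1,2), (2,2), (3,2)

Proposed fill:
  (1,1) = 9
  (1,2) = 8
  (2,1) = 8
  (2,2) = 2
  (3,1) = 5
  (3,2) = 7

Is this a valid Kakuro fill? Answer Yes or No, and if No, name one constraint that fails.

No — the down run (1,1)–(3,1) sums to 22, not 21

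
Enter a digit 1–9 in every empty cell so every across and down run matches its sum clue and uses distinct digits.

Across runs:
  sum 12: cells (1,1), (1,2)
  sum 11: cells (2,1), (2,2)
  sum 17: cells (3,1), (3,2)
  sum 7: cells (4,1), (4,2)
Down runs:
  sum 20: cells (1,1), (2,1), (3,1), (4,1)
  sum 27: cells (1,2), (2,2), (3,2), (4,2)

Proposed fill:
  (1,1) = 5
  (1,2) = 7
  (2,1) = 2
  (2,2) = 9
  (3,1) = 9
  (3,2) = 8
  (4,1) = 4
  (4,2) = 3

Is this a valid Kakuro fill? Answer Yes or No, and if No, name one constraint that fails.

Yes

Across: 5+7=12; 2+9=11; 9+8=17; 4+3=7. Down: 5+2+9+4=20; 7+9+8+3=27. No digit repeats within any run.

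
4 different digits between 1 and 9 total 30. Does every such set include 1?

The only way to make 30 from 4 distinct digits is {6,7,8,9}, which does not contain 1.

No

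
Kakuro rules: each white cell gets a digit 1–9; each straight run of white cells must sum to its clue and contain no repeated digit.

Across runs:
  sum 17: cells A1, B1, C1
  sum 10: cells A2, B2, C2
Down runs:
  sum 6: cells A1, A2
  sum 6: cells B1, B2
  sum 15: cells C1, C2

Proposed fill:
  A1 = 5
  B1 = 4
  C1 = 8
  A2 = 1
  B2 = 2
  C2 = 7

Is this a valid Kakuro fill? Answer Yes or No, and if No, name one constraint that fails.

Across: 5+4+8=17; 1+2+7=10. Down: 5+1=6; 4+2=6; 8+7=15. No digit repeats within any run.

Yes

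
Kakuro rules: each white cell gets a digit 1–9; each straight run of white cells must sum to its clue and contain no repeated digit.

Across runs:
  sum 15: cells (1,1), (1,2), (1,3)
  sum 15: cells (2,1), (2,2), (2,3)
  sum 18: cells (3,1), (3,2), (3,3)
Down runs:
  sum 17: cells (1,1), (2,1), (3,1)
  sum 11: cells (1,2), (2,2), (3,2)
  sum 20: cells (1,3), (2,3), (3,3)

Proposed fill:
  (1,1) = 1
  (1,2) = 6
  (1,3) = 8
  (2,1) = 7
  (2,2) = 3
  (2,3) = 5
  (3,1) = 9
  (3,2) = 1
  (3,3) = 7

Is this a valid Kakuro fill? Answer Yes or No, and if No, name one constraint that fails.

No — the across run (3,1)–(3,3) sums to 17, not 18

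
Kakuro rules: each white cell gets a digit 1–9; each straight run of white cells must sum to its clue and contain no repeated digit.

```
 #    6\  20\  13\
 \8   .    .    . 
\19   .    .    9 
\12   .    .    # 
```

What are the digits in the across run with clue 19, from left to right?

2 8 9

6 in 3 cells must be {1,2,3}.
R1C3 = 13 − 9 = 4 completes the 13 down.
R3C1 = 3: only digit in both the 12-across and 6-down candidate sets.
R3C2 = 12 − 3 = 9 completes the 12 across.
Given what's placed, R1C1 must be 1 to fit the 8 across and 6 down.
R1C2 = 8 − 5 = 3 completes the 8 across.
R2C1 = 6 − 4 = 2 completes the 6 down.
R2C2 = 19 − 11 = 8 completes the 19 across.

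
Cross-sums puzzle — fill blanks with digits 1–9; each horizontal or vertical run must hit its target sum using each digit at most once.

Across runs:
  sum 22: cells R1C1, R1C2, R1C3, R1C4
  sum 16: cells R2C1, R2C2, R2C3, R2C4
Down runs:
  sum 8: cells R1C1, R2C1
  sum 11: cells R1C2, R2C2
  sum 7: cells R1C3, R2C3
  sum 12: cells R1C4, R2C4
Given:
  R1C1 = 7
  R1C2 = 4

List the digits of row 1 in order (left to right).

7, 4, 2, 9

R2C1 = 8 − 7 = 1 completes the 8 down.
R2C2 = 11 − 4 = 7 completes the 11 down.
No cell is forced outright now. R2C4 can only be 3 or 5 (the digits allowed by both its 16 across and its 12 down). If R2C4 = 5: then R1C4 would have to be in {2,3,5,6,8,9} for the 22 across but in {7} for the 12 down — contradiction. So R2C4 = 3.
R1C4 = 12 − 3 = 9 completes the 12 down.
R2C3 = 16 − 11 = 5 completes the 16 across.
R1C3 = 22 − 20 = 2 completes the 22 across.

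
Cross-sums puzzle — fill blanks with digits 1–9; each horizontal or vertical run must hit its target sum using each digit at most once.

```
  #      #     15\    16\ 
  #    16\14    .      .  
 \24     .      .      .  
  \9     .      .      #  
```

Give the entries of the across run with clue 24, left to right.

9, 8, 7

24 in 3 cells must be {7,8,9}; 16 in 2 cells must be {7,9}.
The 14 across and the 16 down share only 9, so R1C3 = 9.
R2C3 = 16 − 9 = 7 completes the 16 down.
Intersecting the 9 across with the 16 down forces R3C1 = 7.
R3C2 = 9 − 7 = 2 completes the 9 across.
R1C2 = 14 − 9 = 5 completes the 14 across.
R2C1 = 16 − 7 = 9 completes the 16 down.
R2C2 = 24 − 16 = 8 completes the 24 across.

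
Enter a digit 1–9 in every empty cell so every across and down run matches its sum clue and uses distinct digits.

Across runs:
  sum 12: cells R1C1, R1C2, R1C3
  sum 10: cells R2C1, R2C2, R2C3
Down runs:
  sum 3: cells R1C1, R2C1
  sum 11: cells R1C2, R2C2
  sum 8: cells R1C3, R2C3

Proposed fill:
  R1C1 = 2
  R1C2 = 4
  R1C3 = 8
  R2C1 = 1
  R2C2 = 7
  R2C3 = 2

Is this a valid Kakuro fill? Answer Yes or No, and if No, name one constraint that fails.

No — the across run R1C1–R1C3 sums to 14, not 12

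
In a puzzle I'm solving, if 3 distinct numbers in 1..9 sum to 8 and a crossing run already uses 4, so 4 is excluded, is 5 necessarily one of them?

The only way to make 8 from 3 distinct digits under that restriction is {1,2,5}, which contains 5.

Yes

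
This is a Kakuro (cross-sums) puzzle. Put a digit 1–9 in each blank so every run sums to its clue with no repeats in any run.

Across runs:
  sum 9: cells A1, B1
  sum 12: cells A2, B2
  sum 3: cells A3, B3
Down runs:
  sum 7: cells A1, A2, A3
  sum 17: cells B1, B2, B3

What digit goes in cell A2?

3 in 2 cells must be {1,2}; 7 in 3 cells must be {1,2,4}.
The 12 across and the 7 down share only 4, so A2 = 4.
B2 = 12 − 4 = 8 completes the 12 across.
Given what's placed, B3 must be 2 to fit the 3 across and 17 down.
B1 = 17 − 10 = 7 completes the 17 down.
A3 = 3 − 2 = 1 completes the 3 across.
A1 = 9 − 7 = 2 completes the 9 across.

4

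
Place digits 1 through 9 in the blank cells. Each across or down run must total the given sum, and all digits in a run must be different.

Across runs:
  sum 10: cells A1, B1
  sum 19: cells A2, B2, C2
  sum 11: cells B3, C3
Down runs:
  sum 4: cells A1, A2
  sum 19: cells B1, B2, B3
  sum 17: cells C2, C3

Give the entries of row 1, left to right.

4 in 2 cells must be {1,3}; 17 in 2 cells must be {8,9}.
The 19 across and the 4 down share only 3, so A2 = 3.
C2 = 9: the only remaining digit allowed by both the 19 across and the 17 down.
C3 = 17 − 9 = 8 completes the 17 down.
A1 = 4 − 3 = 1 completes the 4 down.
B1 = 10 − 1 = 9 completes the 10 across.
B2 = 19 − 12 = 7 completes the 19 across.
B3 = 11 − 8 = 3 completes the 11 across.

1, 9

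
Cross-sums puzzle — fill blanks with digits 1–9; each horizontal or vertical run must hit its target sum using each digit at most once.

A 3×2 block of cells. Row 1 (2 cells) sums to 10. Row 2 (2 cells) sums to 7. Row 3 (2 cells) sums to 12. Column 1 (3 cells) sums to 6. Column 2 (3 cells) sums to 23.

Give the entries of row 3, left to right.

6 in 3 cells must be {1,2,3}; 23 in 3 cells must be {6,8,9}.
The 7 across and the 23 down share only 6, so (2,2) = 6.
The 12 across and the 6 down share only 3, so (3,1) = 3.
(3,2) = 12 − 3 = 9 completes the 12 across.
(1,2) = 23 − 15 = 8 completes the 23 down.
(2,1) = 7 − 6 = 1 completes the 7 across.
(1,1) = 10 − 8 = 2 completes the 10 across.

3, 9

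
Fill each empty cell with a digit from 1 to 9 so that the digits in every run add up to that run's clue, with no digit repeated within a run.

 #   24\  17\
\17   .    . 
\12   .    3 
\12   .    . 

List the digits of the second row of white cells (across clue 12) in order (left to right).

9 3

17 in 2 cells must be {8,9}; 24 in 3 cells must be {7,8,9}.
R2C1 = 12 − 3 = 9 completes the 12 across.
Given what's placed, R1C1 must be 8 to fit the 17 across and 24 down.
R1C2 = 17 − 8 = 9 completes the 17 across.
R3C1 = 24 − 17 = 7 completes the 24 down.
R3C2 = 12 − 7 = 5 completes the 12 across.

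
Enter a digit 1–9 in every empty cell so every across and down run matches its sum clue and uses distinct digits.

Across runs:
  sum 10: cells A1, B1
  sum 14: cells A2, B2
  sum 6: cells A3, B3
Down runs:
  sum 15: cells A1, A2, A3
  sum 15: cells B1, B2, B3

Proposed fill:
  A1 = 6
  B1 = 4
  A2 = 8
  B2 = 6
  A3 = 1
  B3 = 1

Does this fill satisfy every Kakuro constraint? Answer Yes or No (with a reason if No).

No — the down run B1–B3 sums to 11, not 15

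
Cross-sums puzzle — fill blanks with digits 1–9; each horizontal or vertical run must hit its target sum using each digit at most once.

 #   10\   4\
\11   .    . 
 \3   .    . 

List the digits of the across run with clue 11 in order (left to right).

8 3

3 in 2 cells must be {1,2}; 4 in 2 cells must be {1,3}.
The 11 across and the 4 down share only 3, so R1C2 = 3.
R2C2 = 4 − 3 = 1 completes the 4 down.
R1C1 = 11 − 3 = 8 completes the 11 across.
R2C1 = 3 − 1 = 2 completes the 3 across.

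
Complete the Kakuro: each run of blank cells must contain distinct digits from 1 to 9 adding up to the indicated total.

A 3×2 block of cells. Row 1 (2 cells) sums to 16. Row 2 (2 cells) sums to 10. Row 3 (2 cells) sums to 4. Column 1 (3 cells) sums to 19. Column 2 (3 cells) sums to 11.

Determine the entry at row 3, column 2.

16 in 2 cells must be {7,9}; 4 in 2 cells must be {1,3}.
The 16 across and the 11 down share only 7, so (1,2) = 7.
The 4 across and the 19 down share only 3, so (3,1) = 3.
(3,2) = 4 − 3 = 1 completes the 4 across.
(1,1) = 16 − 7 = 9 completes the 16 across.
(2,1) = 19 − 12 = 7 completes the 19 down.
(2,2) = 10 − 7 = 3 completes the 10 across.

1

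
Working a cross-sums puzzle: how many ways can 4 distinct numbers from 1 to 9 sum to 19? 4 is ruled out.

6

4 distinct digits from 1–9 sum between 10 and 30.
Dropping sets that contain 4.
Enumerating: {1,2,7,9}, {1,3,6,9}, {1,3,7,8}, {1,5,6,7}, {2,3,5,9}, {2,3,6,8}.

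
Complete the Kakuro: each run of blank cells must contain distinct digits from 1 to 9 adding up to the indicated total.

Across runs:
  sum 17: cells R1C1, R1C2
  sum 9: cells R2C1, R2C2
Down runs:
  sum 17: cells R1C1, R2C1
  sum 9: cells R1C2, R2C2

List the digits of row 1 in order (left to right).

17 in 2 cells must be {8,9}.
The 17 across and the 9 down share only 8, so R1C2 = 8.
The 9 across and the 17 down share only 8, so R2C1 = 8.
R2C2 = 9 − 8 = 1 completes the 9 across.
R1C1 = 17 − 8 = 9 completes the 17 across.

9, 8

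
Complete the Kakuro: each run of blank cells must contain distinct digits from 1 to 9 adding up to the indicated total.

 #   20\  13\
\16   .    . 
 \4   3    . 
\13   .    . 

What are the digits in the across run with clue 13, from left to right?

8 5

16 in 2 cells must be {7,9}; 4 in 2 cells must be {1,3}.
Given what's placed, R1C1 must be 9 to fit the 16 across and 20 down.
R1C2 = 16 − 9 = 7 completes the 16 across.
R2C2 = 4 − 3 = 1 completes the 4 across.
R3C1 = 20 − 12 = 8 completes the 20 down.
R3C2 = 13 − 8 = 5 completes the 13 across.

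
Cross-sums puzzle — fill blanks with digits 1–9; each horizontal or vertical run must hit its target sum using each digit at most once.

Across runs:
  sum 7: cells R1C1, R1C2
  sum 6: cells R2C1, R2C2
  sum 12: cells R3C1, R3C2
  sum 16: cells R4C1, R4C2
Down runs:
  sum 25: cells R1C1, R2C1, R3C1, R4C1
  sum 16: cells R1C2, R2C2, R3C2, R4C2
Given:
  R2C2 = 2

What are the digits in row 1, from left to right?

6 1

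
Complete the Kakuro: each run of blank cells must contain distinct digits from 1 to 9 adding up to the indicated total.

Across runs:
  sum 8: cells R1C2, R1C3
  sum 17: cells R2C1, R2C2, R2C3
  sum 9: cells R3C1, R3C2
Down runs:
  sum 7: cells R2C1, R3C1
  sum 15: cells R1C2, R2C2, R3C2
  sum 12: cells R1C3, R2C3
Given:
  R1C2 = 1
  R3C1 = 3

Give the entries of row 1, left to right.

R1C3 = 8 − 1 = 7 completes the 8 across.
R2C1 = 7 − 3 = 4 completes the 7 down.
R2C3 = 12 − 7 = 5 completes the 12 down.
R3C2 = 9 − 3 = 6 completes the 9 across.
R2C2 = 17 − 9 = 8 completes the 17 across.

1, 7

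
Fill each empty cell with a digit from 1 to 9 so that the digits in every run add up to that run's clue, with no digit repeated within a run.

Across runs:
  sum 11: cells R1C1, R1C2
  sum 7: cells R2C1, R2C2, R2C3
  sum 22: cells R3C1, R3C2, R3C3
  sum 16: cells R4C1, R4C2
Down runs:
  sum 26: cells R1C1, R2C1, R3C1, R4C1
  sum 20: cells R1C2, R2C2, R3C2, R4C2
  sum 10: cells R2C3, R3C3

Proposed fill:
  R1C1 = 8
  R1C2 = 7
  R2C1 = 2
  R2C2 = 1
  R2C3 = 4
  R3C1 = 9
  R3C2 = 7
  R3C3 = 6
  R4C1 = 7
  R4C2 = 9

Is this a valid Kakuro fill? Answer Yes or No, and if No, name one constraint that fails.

No — the across run R1C1–R1C2 sums to 15, not 11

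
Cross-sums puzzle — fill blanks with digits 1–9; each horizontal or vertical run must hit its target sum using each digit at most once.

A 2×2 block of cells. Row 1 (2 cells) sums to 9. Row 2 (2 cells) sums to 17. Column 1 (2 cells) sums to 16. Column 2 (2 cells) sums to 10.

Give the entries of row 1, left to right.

17 in 2 cells must be {8,9}; 16 in 2 cells must be {7,9}.
The 9 across and the 16 down share only 7, so (1,1) = 7.
(1,2) = 9 − 7 = 2 completes the 9 across.
(2,1) = 16 − 7 = 9 completes the 16 down.
(2,2) = 17 − 9 = 8 completes the 17 across.

7 2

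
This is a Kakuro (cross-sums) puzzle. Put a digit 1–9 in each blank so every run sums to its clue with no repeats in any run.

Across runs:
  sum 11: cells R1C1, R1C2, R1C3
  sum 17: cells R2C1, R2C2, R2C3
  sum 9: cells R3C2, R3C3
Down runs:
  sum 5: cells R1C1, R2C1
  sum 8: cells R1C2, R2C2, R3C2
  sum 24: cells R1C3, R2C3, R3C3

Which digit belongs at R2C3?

9

24 in 3 cells must be {7,8,9}.
Nothing is forced directly, so branch on R1C3, whose candidates are 7 or 8. If R1C3 = 7: that forces R3C3 = 8, R2C3 = 9, R3C2 = 1, R1C2 = 3, after which R2C2 would have to be in {1,2,3,5,6,7} for the 17 across but in {4} for the 8 down — contradiction. So R1C3 = 8.
Given what's placed, R3C3 must be 7 to fit the 9 across and 24 down.
R2C3 = 24 − 15 = 9 completes the 24 down.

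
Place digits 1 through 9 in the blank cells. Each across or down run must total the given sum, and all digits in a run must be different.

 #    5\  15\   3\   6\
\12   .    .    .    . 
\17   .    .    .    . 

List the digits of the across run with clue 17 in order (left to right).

2, 9, 1, 5

3 in 2 cells must be {1,2}.
Only 6 fits R1C2 under both its across sum 12 and down sum 15.
R2C2 = 15 − 6 = 9 completes the 15 down.
Nothing is forced directly, so branch on R1C3, whose candidates are 1 or 2. If R1C3 = 1: that forces R1C4 = 2, R2C3 = 2, after which R2C4 would have to be in {1,5} for the 17 across but in {4} for the 6 down — contradiction. So R1C3 = 2.
R1C4 = 1: the only remaining digit allowed by both the 12 across and the 6 down.
R2C3 = 3 − 2 = 1 completes the 3 down.
R2C4 = 6 − 1 = 5 completes the 6 down.
R1C1 = 12 − 9 = 3 completes the 12 across.
R2C1 = 17 − 15 = 2 completes the 17 across.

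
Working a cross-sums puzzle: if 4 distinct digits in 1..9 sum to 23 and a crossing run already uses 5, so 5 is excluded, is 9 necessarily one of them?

Counterexample: {2,6,7,8} sums to 23 under that restriction without using 9.

No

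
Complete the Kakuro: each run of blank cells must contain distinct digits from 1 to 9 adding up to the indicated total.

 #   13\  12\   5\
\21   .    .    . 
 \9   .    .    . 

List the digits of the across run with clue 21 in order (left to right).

8 9 4

The 21 across and the 5 down share only 4, so R1C3 = 4.
R2C3 = 5 − 4 = 1 completes the 5 down.
Nothing is forced directly, so branch on R2C1, whose candidates are 5 or 6. If R2C1 = 6: then R1C1 would have to be in {8,9} for the 21 across but in {7} for the 13 down — contradiction. So R2C1 = 5.
R1C1 = 13 − 5 = 8 completes the 13 down.
R1C2 = 21 − 12 = 9 completes the 21 across.
R2C2 = 9 − 6 = 3 completes the 9 across.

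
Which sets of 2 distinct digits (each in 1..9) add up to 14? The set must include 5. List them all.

2 distinct digits from 1–9 sum between 3 and 17.
Keeping only sets containing 5.
Only one set works: {5,9}.

{5,9}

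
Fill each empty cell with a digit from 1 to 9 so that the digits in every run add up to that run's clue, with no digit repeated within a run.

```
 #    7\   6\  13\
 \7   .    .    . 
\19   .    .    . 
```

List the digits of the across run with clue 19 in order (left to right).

7 in 3 cells must be {1,2,4}.
The 7 across and the 13 down share only 4, so R1C3 = 4.
R2C3 = 13 − 4 = 9 completes the 13 down.
Nothing is forced directly, so branch on R2C2, whose candidates are 2 or 4. If R2C2 = 2: then R1C2 would have to be in {1,2} for the 7 across but in {4} for the 6 down — contradiction. So R2C2 = 4.
R1C2 = 6 − 4 = 2 completes the 6 down.
R2C1 = 19 − 13 = 6 completes the 19 across.
R1C1 = 7 − 6 = 1 completes the 7 across.

6, 4, 9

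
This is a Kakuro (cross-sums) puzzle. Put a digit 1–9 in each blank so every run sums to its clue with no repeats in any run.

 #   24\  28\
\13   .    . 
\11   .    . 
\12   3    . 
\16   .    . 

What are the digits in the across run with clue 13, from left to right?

5, 8

16 in 2 cells must be {7,9}.
R3C2 = 12 − 3 = 9 completes the 12 across.
R4C2 = 7: the only remaining digit allowed by both the 16 across and the 28 down.
R4C1 = 16 − 7 = 9 completes the 16 across.
Nothing is forced directly, so branch on R1C2, whose candidates are 4 or 8. If R1C2 = 4: then R1C1 would have to be in {9} for the 13 across but in {4,5,7,8} for the 24 down — contradiction. So R1C2 = 8.
R1C1 = 13 − 8 = 5 completes the 13 across.
R2C1 = 24 − 17 = 7 completes the 24 down.
R2C2 = 11 − 7 = 4 completes the 11 across.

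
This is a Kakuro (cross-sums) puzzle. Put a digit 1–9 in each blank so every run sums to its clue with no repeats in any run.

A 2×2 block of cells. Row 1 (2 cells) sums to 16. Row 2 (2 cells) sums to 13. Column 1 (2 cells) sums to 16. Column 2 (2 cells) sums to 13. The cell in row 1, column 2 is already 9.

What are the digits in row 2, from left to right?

16 in 2 cells must be {7,9}.
(1,1) = 16 − 9 = 7 completes the 16 across.
(2,1) = 16 − 7 = 9 completes the 16 down.
(2,2) = 13 − 9 = 4 completes the 13 across.

9 4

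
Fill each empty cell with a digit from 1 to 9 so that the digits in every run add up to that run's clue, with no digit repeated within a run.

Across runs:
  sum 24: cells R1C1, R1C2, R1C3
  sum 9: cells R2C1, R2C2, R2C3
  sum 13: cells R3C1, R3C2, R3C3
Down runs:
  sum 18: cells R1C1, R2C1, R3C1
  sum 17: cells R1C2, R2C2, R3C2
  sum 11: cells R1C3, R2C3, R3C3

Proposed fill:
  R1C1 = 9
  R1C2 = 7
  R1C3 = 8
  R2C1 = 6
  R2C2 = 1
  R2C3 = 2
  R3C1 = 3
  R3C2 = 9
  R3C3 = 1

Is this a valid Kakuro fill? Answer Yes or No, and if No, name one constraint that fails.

Across: 9+7+8=24; 6+1+2=9; 3+9+1=13. Down: 9+6+3=18; 7+1+9=17; 8+2+1=11. No digit repeats within any run.

Yes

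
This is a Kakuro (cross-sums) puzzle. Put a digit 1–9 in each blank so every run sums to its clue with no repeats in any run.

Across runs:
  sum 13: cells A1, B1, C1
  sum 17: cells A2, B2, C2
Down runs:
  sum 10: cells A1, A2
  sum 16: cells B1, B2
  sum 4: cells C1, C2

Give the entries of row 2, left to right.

9, 7, 1

16 in 2 cells must be {7,9}; 4 in 2 cells must be {1,3}.
Nothing is forced directly, so branch on B1, whose candidates are 7 or 9. If B1 = 7: that forces C1 = 1, B2 = 9, C2 = 3, after which A1 would have to be in {5} for the 13 across but in {1,2,3,4,6,7,8,9} for the 10 down — contradiction. So B1 = 9.
B2 = 16 − 9 = 7 completes the 16 down.
Given what's placed, C2 must be 1 to fit the 17 across and 4 down.
C1 = 4 − 1 = 3 completes the 4 down.
A2 = 17 − 8 = 9 completes the 17 across.
A1 = 13 − 12 = 1 completes the 13 across.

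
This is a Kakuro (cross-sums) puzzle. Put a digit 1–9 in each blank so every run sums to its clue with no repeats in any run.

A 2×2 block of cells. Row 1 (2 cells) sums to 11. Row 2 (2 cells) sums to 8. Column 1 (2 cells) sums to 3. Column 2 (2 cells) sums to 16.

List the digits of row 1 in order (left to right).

2 9

3 in 2 cells must be {1,2}; 16 in 2 cells must be {7,9}.
The 11 across and the 3 down share only 2, so (1,1) = 2.
(1,2) = 11 − 2 = 9 completes the 11 across.
(2,1) = 3 − 2 = 1 completes the 3 down.
(2,2) = 8 − 1 = 7 completes the 8 across.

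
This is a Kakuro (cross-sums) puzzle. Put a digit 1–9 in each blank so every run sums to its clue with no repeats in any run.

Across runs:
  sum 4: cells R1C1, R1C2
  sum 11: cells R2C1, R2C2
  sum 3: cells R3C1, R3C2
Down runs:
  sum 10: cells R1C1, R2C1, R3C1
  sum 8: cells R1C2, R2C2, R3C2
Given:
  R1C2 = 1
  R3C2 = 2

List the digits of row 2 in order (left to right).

6, 5

4 in 2 cells must be {1,3}; 3 in 2 cells must be {1,2}.
R1C1 = 4 − 1 = 3 completes the 4 across.
R2C2 = 8 − 3 = 5 completes the 8 down.
R3C1 = 3 − 2 = 1 completes the 3 across.
R2C1 = 11 − 5 = 6 completes the 11 across.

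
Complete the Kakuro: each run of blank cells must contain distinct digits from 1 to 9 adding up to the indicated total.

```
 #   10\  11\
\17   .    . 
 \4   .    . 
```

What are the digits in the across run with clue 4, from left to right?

1 3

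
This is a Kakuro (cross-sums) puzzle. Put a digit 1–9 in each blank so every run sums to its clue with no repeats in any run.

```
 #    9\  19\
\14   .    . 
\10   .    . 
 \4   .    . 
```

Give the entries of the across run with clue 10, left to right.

3 7

4 in 2 cells must be {1,3}.
The 4 across and the 19 down share only 3, so R3C2 = 3.
Given what's placed, R1C2 must be 9 to fit the 14 across and 19 down.
R2C2 = 19 − 12 = 7 completes the 19 down.
R3C1 = 4 − 3 = 1 completes the 4 across.
R1C1 = 14 − 9 = 5 completes the 14 across.
R2C1 = 10 − 7 = 3 completes the 10 across.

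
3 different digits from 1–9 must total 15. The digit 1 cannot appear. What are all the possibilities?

{2,4,9}; {2,5,8}; {2,6,7}; {3,4,8}; {3,5,7}; {4,5,6}

3 distinct digits from 1–9 sum between 6 and 24.
Dropping sets that contain 1.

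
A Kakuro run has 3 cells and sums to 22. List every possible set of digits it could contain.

3 distinct digits from 1–9 sum between 6 and 24.

{5,8,9}; {6,7,9}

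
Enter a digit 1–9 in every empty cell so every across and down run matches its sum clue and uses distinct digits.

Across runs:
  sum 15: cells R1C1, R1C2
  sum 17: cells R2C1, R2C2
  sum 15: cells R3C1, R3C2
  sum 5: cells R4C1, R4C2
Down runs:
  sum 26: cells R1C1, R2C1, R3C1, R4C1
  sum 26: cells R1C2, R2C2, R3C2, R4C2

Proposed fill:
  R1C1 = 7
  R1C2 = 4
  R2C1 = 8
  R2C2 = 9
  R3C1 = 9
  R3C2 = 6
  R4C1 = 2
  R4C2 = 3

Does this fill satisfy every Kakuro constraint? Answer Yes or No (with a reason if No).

No — the across run R1C1–R1C2 sums to 11, not 15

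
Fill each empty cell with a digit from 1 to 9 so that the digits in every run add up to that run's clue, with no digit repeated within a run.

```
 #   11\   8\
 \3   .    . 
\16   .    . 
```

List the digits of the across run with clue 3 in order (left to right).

2 1

3 in 2 cells must be {1,2}; 16 in 2 cells must be {7,9}.
The 3 across and the 11 down share only 2, so R1C1 = 2.
R1C2 = 3 − 2 = 1 completes the 3 across.
R2C1 = 11 − 2 = 9 completes the 11 down.
R2C2 = 16 − 9 = 7 completes the 16 across.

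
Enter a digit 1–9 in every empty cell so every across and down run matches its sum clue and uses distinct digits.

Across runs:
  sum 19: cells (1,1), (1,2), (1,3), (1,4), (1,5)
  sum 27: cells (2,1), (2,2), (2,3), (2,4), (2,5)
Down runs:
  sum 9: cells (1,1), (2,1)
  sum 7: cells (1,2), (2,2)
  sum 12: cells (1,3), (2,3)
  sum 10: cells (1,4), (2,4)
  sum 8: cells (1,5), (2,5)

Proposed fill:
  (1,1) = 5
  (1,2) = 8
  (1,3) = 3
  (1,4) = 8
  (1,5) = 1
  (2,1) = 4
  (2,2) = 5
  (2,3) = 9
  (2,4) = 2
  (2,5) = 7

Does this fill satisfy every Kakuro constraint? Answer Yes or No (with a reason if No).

No — the across run (1,1)–(1,5) sums to 25, not 19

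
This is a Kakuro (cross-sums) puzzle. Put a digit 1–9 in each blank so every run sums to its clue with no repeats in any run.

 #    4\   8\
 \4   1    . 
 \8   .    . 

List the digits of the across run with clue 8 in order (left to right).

4 in 2 cells must be {1,3}.
R1C2 = 4 − 1 = 3 completes the 4 across.
R2C1 = 4 − 1 = 3 completes the 4 down.
R2C2 = 8 − 3 = 5 completes the 8 across.

3 5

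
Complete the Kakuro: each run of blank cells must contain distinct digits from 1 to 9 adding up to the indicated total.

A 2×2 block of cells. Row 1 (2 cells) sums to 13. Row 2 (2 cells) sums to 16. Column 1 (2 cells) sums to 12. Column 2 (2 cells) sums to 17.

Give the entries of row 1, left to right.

5 8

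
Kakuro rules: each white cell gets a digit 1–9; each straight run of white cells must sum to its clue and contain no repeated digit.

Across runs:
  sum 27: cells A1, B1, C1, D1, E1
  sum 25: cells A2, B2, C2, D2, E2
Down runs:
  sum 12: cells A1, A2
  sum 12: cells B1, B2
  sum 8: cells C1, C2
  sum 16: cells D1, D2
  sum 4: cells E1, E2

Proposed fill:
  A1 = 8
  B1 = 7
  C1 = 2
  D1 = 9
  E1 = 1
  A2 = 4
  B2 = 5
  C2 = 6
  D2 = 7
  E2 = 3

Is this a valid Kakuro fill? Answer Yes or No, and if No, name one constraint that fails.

Yes

Across: 8+7+2+9+1=27; 4+5+6+7+3=25. Down: 8+4=12; 7+5=12; 2+6=8; 9+7=16; 1+3=4. No digit repeats within any run.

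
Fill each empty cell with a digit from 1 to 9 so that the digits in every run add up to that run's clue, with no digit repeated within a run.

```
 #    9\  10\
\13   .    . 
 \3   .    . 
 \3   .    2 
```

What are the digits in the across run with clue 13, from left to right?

6 7

3 in 2 cells must be {1,2}.
R2C2 = 1: the only remaining digit allowed by both the 3 across and the 10 down.
R3C1 = 3 − 2 = 1 completes the 3 across.
R1C2 = 10 − 3 = 7 completes the 10 down.
R2C1 = 3 − 1 = 2 completes the 3 across.
R1C1 = 13 − 7 = 6 completes the 13 across.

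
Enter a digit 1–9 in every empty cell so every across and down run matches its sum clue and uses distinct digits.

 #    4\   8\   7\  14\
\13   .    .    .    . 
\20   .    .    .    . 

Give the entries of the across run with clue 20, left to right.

4 in 2 cells must be {1,3}.
Nothing is forced directly, so branch on R1C4, whose candidates are 5 or 6. If R1C4 = 6: that forces R1C1 = 1, R1C2 = 2, R1C3 = 4, R2C1 = 3, R2C2 = 6, after which R2C3 would have to be in {2,4,7,9} for the 20 across but in {3} for the 7 down — contradiction. So R1C4 = 5.
R2C4 = 14 − 5 = 9 completes the 14 down.
Nothing is forced directly, so branch on R1C1, whose candidates are 1 or 3. If R1C1 = 1: that forces R1C2 = 3, R1C3 = 4, R2C1 = 3, after which R2C2 would have to be in {1,2,6,7} for the 20 across but in {5} for the 8 down — contradiction. So R1C1 = 3.
R1C2 = 1: the only remaining digit allowed by both the 13 across and the 8 down.
R1C3 = 13 − 9 = 4 completes the 13 across.
R2C1 = 4 − 3 = 1 completes the 4 down.
R2C2 = 8 − 1 = 7 completes the 8 down.
R2C3 = 20 − 17 = 3 completes the 20 across.

1, 7, 3, 9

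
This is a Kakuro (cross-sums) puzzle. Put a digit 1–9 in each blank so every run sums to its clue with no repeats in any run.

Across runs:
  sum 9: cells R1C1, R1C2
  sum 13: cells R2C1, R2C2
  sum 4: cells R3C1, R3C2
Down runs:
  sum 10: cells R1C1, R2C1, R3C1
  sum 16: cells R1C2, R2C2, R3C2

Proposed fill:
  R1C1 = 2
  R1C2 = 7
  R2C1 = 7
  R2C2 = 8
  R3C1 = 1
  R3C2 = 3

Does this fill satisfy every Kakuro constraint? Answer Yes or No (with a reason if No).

No — the down run R1C2–R3C2 sums to 18, not 16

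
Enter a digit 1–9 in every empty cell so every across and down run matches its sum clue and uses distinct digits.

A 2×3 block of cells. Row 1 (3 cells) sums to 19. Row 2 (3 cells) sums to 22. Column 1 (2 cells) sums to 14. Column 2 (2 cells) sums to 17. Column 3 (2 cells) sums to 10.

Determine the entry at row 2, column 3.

8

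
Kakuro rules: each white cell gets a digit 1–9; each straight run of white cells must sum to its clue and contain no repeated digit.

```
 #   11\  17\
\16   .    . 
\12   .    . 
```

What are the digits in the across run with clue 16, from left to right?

16 in 2 cells must be {7,9}; 17 in 2 cells must be {8,9}.
The 16 across and the 17 down share only 9, so R1C2 = 9.
R2C2 = 17 − 9 = 8 completes the 17 down.
R1C1 = 16 − 9 = 7 completes the 16 across.
R2C1 = 12 − 8 = 4 completes the 12 across.

7 9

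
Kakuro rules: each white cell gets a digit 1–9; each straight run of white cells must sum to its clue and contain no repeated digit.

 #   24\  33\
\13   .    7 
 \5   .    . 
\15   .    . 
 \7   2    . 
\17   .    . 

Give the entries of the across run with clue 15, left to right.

17 in 2 cells must be {8,9}.
R1C1 = 13 − 7 = 6 completes the 13 across.
R4C2 = 7 − 2 = 5 completes the 7 across.
R2C2 = 4: the only remaining digit allowed by both the 5 across and the 33 down.
R2C1 = 5 − 4 = 1 completes the 5 across.
R5C1 = 8: the only remaining digit allowed by both the 17 across and the 24 down.
R5C2 = 17 − 8 = 9 completes the 17 across.
R3C1 = 24 − 17 = 7 completes the 24 down.
R3C2 = 15 − 7 = 8 completes the 15 across.

7 8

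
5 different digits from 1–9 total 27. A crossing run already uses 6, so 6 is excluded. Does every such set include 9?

Counterexample: {3,4,5,7,8} sums to 27 under that restriction without using 9.

No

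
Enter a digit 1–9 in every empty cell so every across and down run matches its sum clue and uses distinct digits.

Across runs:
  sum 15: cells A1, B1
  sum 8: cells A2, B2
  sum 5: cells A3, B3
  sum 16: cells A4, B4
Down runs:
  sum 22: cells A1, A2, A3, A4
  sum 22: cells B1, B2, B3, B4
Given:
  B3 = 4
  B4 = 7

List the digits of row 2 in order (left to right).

16 in 2 cells must be {7,9}.
A3 = 5 − 4 = 1 completes the 5 across.
A4 = 16 − 7 = 9 completes the 16 across.
No cell is forced outright now. A1 can only be 7 or 8 (the digits allowed by both its 15 across and its 22 down). If A1 = 8: then B1 would have to be in {7} for the 15 across but in {2,3,5,6,8,9} for the 22 down — contradiction. So A1 = 7.
B1 = 15 − 7 = 8 completes the 15 across.
A2 = 22 − 17 = 5 completes the 22 down.
B2 = 8 − 5 = 3 completes the 8 across.

5 3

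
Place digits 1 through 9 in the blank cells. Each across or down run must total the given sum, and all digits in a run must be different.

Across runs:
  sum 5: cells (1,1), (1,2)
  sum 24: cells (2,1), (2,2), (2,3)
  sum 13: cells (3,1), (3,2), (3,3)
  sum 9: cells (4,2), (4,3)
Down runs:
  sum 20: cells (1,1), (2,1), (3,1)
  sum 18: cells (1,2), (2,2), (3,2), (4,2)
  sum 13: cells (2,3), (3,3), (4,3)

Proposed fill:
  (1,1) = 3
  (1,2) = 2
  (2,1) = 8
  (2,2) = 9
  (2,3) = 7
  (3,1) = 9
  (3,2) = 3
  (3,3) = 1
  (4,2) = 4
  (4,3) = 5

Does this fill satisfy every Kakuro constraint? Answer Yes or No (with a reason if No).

Yes

Across: 3+2=5; 8+9+7=24; 9+3+1=13; 4+5=9. Down: 3+8+9=20; 2+9+3+4=18; 7+1+5=13. No digit repeats within any run.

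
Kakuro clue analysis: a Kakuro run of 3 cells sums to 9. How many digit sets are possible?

3

3 distinct digits from 1–9 sum between 6 and 24.
Enumerating: {1,2,6}, {1,3,5}, {2,3,4}.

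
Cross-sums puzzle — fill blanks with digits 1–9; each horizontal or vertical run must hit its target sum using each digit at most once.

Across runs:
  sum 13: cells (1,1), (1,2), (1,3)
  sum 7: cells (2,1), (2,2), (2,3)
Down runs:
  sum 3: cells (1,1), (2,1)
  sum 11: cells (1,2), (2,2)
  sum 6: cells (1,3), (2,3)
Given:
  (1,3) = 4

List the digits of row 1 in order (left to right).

2 7 4

7 in 3 cells must be {1,2,4}; 3 in 2 cells must be {1,2}.
(2,3) = 6 − 4 = 2 completes the 6 down.
(2,1) = 1: the only remaining digit allowed by both the 7 across and the 3 down.
(2,2) = 7 − 3 = 4 completes the 7 across.
(1,1) = 3 − 1 = 2 completes the 3 down.
(1,2) = 13 − 6 = 7 completes the 13 across.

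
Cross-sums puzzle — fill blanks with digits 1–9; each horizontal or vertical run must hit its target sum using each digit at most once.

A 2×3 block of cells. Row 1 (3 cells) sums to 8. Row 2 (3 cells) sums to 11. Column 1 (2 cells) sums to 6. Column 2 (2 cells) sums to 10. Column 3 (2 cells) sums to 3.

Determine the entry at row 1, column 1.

3 in 2 cells must be {1,2}.
Nothing is forced directly, so branch on (1,3), whose candidates are 1 or 2. If (1,3) = 2: that forces (1,2) = 1, after which (2,2) would have to be in {1,2,3,4,5,6,7,8} for the 11 across but in {9} for the 10 down — contradiction. So (1,3) = 1.
(2,3) = 3 − 1 = 2 completes the 3 down.
Nothing is forced directly, so branch on (1,1), whose candidates are 2 or 4 or 5. If (1,1) = 2: then (1,2) would have to be in {5} for the 8 across but in {1,2,3,4,6,7,8,9} for the 10 down — contradiction. If (1,1) = 4: that forces (1,2) = 3, after which (2,1) would have to be in {1,3,4,5,6,8} for the 11 across but in {2} for the 6 down — contradiction. So (1,1) = 5.
(1,2) = 8 − 6 = 2 completes the 8 across.
(2,1) = 6 − 5 = 1 completes the 6 down.
(2,2) = 11 − 3 = 8 completes the 11 across.

5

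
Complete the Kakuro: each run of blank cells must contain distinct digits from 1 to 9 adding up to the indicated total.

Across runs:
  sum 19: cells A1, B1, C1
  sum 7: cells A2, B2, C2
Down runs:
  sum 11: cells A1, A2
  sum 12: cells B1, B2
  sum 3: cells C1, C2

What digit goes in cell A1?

9

7 in 3 cells must be {1,2,4}; 3 in 2 cells must be {1,2}.
The 19 across and the 3 down share only 2, so C1 = 2.
The 7 across and the 12 down share only 4, so B2 = 4.
C2 = 3 − 2 = 1 completes the 3 down.
B1 = 12 − 4 = 8 completes the 12 down.
A2 = 7 − 5 = 2 completes the 7 across.
A1 = 19 − 10 = 9 completes the 19 across.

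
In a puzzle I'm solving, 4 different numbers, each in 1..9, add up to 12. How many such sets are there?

2

4 distinct digits from 1–9 sum between 10 and 30.
Enumerating: {1,2,3,6}, {1,2,4,5}.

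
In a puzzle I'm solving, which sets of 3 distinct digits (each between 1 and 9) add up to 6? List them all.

{1,2,3}

3 distinct digits from 1–9 sum between 6 and 24.
Only one set works: {1,2,3}.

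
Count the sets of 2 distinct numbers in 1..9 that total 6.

2

2 distinct digits from 1–9 sum between 3 and 17.
Enumerating: {1,5}, {2,4}.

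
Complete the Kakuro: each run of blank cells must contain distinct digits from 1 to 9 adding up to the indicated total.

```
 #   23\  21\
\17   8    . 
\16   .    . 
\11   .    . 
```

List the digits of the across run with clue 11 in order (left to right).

17 in 2 cells must be {8,9}; 16 in 2 cells must be {7,9}; 23 in 3 cells must be {6,8,9}.
R1C2 = 17 − 8 = 9 completes the 17 across.
R2C1 = 9: the only remaining digit allowed by both the 16 across and the 23 down.
R2C2 = 16 − 9 = 7 completes the 16 across.
R3C1 = 23 − 17 = 6 completes the 23 down.
R3C2 = 11 − 6 = 5 completes the 11 across.

6 5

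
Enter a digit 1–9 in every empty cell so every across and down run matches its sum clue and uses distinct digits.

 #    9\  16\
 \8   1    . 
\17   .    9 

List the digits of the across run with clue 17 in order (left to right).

17 in 2 cells must be {8,9}; 16 in 2 cells must be {7,9}.
R1C2 = 8 − 1 = 7 completes the 8 across.
R2C1 = 17 − 9 = 8 completes the 17 across.

8, 9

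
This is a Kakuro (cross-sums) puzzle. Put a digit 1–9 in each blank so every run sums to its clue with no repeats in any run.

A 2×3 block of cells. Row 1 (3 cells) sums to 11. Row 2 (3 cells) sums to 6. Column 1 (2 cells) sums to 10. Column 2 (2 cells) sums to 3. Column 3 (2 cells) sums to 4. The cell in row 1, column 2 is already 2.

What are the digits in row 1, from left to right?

6 in 3 cells must be {1,2,3}; 3 in 2 cells must be {1,2}; 4 in 2 cells must be {1,3}.
(2,2) = 3 − 2 = 1 completes the 3 down.
Given what's placed, (2,3) must be 3 to fit the 6 across and 4 down.
(1,3) = 4 − 3 = 1 completes the 4 down.
(2,1) = 6 − 4 = 2 completes the 6 across.
(1,1) = 11 − 3 = 8 completes the 11 across.

8 2 1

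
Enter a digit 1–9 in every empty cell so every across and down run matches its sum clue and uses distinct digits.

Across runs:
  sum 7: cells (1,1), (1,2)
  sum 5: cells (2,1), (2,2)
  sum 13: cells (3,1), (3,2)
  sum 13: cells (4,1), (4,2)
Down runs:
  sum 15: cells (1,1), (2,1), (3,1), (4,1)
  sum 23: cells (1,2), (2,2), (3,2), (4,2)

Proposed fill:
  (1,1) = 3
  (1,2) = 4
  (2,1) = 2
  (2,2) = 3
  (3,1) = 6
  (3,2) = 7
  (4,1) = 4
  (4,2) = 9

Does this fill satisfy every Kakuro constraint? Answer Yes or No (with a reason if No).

Yes

Across: 3+4=7; 2+3=5; 6+7=13; 4+9=13. Down: 3+2+6+4=15; 4+3+7+9=23. No digit repeats within any run.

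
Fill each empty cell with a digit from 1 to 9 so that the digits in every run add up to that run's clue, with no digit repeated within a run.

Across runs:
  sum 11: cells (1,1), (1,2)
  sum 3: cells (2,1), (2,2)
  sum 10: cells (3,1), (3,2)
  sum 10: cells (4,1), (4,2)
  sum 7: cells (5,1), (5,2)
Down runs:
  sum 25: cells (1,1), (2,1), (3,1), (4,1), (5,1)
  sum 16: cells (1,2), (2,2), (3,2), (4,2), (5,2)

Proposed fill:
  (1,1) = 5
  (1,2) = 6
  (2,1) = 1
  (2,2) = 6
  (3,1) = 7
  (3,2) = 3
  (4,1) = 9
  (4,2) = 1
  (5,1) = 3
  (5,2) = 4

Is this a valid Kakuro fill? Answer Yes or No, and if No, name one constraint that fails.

No — the down run (1,2)–(5,2) sums to 20, not 16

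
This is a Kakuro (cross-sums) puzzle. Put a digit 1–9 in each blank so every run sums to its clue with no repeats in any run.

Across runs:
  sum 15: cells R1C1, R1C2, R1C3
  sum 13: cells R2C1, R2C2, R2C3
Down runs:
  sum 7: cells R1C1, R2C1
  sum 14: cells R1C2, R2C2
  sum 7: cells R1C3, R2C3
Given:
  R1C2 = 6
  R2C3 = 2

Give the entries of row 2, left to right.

R1C3 = 7 − 2 = 5 completes the 7 down.
R2C2 = 14 − 6 = 8 completes the 14 down.
R1C1 = 15 − 11 = 4 completes the 15 across.
R2C1 = 13 − 10 = 3 completes the 13 across.

3, 8, 2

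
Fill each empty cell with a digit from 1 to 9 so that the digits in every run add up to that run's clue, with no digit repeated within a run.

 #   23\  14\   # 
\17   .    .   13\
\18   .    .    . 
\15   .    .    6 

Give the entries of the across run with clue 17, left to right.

9 8

17 in 2 cells must be {8,9}; 23 in 3 cells must be {6,8,9}.
R2C3 = 13 − 6 = 7 completes the 13 down.
R3C1 = 8: the only remaining digit allowed by both the 15 across and the 23 down.
R3C2 = 15 − 14 = 1 completes the 15 across.
R1C1 = 9: the only remaining digit allowed by both the 17 across and the 23 down.
R1C2 = 17 − 9 = 8 completes the 17 across.
R2C1 = 23 − 17 = 6 completes the 23 down.
R2C2 = 18 − 13 = 5 completes the 18 across.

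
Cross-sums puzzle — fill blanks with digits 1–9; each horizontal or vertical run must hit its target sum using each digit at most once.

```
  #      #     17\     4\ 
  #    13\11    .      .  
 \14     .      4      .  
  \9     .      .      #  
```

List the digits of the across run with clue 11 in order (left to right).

4 in 2 cells must be {1,3}.
R1C3 = 3: only digit in both the 11-across and 4-down candidate sets.
R2C3 = 4 − 3 = 1 completes the 4 down.
R1C2 = 11 − 3 = 8 completes the 11 across.
R2C1 = 14 − 5 = 9 completes the 14 across.
R3C1 = 13 − 9 = 4 completes the 13 down.
R3C2 = 9 − 4 = 5 completes the 9 across.

8, 3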